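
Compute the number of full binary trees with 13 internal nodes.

742900

Full binary trees with n internal nodes are counted by C_n; here n = 13.
C_13 = C_12 · 2(2·12+1)/(12+2) = 208012 · 50/14 = 742900.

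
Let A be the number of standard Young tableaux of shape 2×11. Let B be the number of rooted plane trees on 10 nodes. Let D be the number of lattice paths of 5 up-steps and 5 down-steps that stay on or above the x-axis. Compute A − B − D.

Standard Young tableaux of shape 2×n are counted by C_n; here n = 11. So A = C_11 = 58786.
Rooted ordered (plane) trees on m nodes have m−1 edges and are counted by C_{m−1}; m = 10 gives C_9. So B = C_9 = 4862.
Dyck paths of semilength n (length 2n) are counted by C_n; here n = 5. So D = C_5 = 42.
A − B − D = 58786 − 4862 − 42 = 53882.

53882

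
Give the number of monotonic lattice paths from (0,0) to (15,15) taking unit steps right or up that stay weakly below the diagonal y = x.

9694845

Sub-diagonal monotone paths from (0,0) to (15,15) biject with Dyck paths of semilength 15, giving C_15.
C_15 = C(30,15)/16 = 155117520/16 = 9694845.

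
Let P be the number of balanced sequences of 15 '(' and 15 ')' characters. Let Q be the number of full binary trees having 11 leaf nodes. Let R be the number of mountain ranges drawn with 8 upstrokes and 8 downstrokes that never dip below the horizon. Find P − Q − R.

With 15 pairs the number of balanced bracket strings is the Catalan number C_15. So P = C_15 = 9694845.
A full binary tree with L leaves has L−1 internal nodes and is counted by C_{L−1}; L = 11 gives C_10. So Q = C_10 = 16796.
A Dyck path with 8 up-steps and 8 down-steps has semilength 8, so there are C_8 of them. So R = C_8 = 1430.
P − Q − R = 9694845 − 16796 − 1430 = 9676619.

9676619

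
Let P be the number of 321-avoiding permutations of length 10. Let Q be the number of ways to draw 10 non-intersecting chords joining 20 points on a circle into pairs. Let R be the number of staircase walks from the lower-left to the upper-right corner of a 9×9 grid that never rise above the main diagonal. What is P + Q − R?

28730

Permutations of [n] avoiding any single length-3 pattern are counted by C_n; here n = 10. So P = C_10 = 16796.
Non-crossing perfect matchings of 2n points on a circle are counted by C_n; with 20 points, n = 10. So Q = C_10 = 16796.
Monotone paths in an n×n grid that stay weakly below the diagonal are counted by C_n; here n = 9. So R = C_9 = 4862.
P + Q − R = 16796 + 16796 − 4862 = 28730.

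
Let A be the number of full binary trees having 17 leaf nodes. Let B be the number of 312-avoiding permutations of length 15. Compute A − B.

A full binary tree with L leaves has L−1 internal nodes and is counted by C_{L−1}; L = 17 gives C_16. So A = C_16 = 35357670.
For any fixed pattern of length 3, the pattern-avoiding permutations of [15] number C_15. So B = C_15 = 9694845.
A − B = 35357670 − 9694845 = 25662825.

25662825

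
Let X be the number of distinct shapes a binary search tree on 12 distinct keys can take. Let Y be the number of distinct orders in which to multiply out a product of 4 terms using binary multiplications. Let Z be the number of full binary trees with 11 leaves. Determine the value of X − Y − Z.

There are C_n binary search tree shapes on n keys; with n = 12 that is C_12. So X = C_12 = 208012.
Ways to associate a product of 4 factors correspond to binary trees on 4 leaves, so the count is C_3. So Y = C_3 = 5.
Full binary trees with 11 leaves have 11−1 = 10 internal nodes, so there are C_10 of them. So Z = C_10 = 16796.
X − Y − Z = 208012 − 5 − 16796 = 191211.

191211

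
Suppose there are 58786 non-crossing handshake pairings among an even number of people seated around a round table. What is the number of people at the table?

Non-crossing handshake pairings of 2n people are counted by C_n. The Catalan number equal to 58786 is C_11.
So n = 11, and there are 2n = 22 people.

22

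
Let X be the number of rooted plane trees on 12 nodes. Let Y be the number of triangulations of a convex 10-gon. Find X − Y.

57356

Rooted ordered (plane) trees on m nodes have m−1 edges and are counted by C_{m−1}; m = 12 gives C_11. So X = C_11 = 58786.
A convex 10-gon is triangulated into 8 triangles, and the number of such triangulations is the Catalan number C_{10−2} = C_8. So Y = C_8 = 1430.
X − Y = 58786 − 1430 = 57356.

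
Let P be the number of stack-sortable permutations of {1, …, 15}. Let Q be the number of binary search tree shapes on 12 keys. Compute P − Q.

By Knuth's characterisation, the stack-sortable permutations of length 15 are the 231-avoiders, numbering C_15. So P = C_15 = 9694845.
There are C_n binary search tree shapes on n keys; with n = 12 that is C_12. So Q = C_12 = 208012.
P − Q = 9694845 − 208012 = 9486833.

9486833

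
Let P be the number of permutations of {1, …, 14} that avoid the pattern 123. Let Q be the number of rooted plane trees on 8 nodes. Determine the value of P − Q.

Permutations of [n] avoiding any single length-3 pattern are counted by C_n; here n = 14. So P = C_14 = 2674440.
A rooted plane tree on 8 nodes has 7 edges, and such trees are counted by C_7. So Q = C_7 = 429.
P − Q = 2674440 − 429 = 2674011.

2674011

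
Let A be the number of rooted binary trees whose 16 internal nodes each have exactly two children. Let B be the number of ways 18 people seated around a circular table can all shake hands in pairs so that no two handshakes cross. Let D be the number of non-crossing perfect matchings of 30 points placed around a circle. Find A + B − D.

Full binary trees with n internal nodes are counted by C_n; here n = 16. So A = C_16 = 35357670.
Non-crossing handshake pairings of 2n people are counted by C_n; 18 people gives n = 9. So B = C_9 = 4862.
Non-crossing perfect matchings of 2n points on a circle are counted by C_n; with 30 points, n = 15. So D = C_15 = 9694845.
A + B − D = 35357670 + 4862 − 9694845 = 25667687.

25667687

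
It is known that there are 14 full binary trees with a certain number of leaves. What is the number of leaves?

5

Full binary trees with L leaves are counted by C_{L−1}; 14 = C_4.
So the index is 4, and the number of leaves is 4 + 1 = 5.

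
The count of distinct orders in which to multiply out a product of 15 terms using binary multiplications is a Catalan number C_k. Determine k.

14

Parenthesizations of m factors correspond to full binary trees with m leaves, counted by C_{m−1}; m = 15 gives C_14.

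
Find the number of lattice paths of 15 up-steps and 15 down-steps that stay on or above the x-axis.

9694845

Dyck paths of semilength n (length 2n) are counted by C_n; here n = 15.
C_15 = C(30,15)/16 = 155117520/16 = 9694845.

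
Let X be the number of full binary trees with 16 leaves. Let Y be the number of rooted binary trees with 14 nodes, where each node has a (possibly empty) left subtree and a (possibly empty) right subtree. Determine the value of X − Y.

7020405

Full binary trees with 16 leaves have 16−1 = 15 internal nodes, so there are C_15 of them. So X = C_15 = 9694845.
Binary trees (left/right distinguished) on n nodes are counted by C_n; here n = 14. So Y = C_14 = 2674440.
X − Y = 9694845 − 2674440 = 7020405.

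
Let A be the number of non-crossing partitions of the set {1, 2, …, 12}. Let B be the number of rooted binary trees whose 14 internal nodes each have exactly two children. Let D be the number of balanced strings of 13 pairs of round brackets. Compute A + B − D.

Non-crossing partitions of an n-element set are counted by C_n; here n = 12. So A = C_12 = 208012.
Full binary trees with n internal nodes are counted by C_n; here n = 14. So B = C_14 = 2674440.
With 13 pairs the number of balanced bracket strings is the Catalan number C_13. So D = C_13 = 742900.
A + B − D = 208012 + 2674440 − 742900 = 2139552.

2139552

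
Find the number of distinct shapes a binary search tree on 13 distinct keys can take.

742900

Rooted binary trees with 13 nodes (each child slot possibly empty) number C_13.
C_13 = C_12 · 2(2·12+1)/(12+2) = 208012 · 50/14 = 742900.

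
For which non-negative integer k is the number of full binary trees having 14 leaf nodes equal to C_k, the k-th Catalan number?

13

A full binary tree with L leaves has L−1 internal nodes and is counted by C_{L−1}; L = 14 gives C_13.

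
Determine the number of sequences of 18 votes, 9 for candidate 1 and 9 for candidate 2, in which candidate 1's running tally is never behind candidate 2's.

Ballot sequences with n votes each where one side never trails are Dyck words, counted by C_n; here n = 9.
C_9 = C_8 · 2(2·8+1)/(8+2) = 1430 · 34/10 = 4862.

4862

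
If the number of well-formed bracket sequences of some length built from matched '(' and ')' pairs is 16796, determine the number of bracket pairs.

10

Balanced strings of n bracket-pairs are counted by C_n, and C_10 = 16796.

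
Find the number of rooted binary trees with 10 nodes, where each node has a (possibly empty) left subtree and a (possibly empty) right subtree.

16796

Rooted binary trees with 10 nodes (each child slot possibly empty) number C_10.
C_10 = C(20,10)/11 = 184756/11 = 16796.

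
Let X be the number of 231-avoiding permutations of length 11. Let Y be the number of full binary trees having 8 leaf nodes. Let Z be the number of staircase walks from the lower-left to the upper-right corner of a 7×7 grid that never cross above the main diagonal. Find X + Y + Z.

59644

Permutations of [n] avoiding any single length-3 pattern are counted by C_n; here n = 11. So X = C_11 = 58786.
Full binary trees with 8 leaves have 8−1 = 7 internal nodes, so there are C_7 of them. So Y = C_7 = 429.
Sub-diagonal monotone paths from (0,0) to (7,7) biject with Dyck paths of semilength 7, giving C_7. So Z = C_7 = 429.
X + Y + Z = 58786 + 429 + 429 = 59644.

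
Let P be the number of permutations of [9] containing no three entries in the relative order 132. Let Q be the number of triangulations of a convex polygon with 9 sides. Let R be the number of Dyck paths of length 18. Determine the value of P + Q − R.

429

For any fixed pattern of length 3, the pattern-avoiding permutations of [9] number C_9. So P = C_9 = 4862.
Triangulations of a convex m-gon are counted by C_{m−2}; with m = 9 this is C_7. So Q = C_7 = 429.
Paths of 9 up- and 9 down-steps that never dip below the axis are Dyck paths; their count is C_9. So R = C_9 = 4862.
P + Q − R = 4862 + 429 − 4862 = 429.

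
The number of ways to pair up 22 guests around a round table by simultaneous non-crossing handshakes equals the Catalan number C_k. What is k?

11

With 22 = 2·11 people, non-crossing handshake pairings are non-crossing perfect matchings on a circle, counted by C_11.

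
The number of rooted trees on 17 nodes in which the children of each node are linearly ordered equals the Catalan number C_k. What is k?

Rooted ordered (plane) trees on m nodes have m−1 edges and are counted by C_{m−1}; m = 17 gives C_16.

16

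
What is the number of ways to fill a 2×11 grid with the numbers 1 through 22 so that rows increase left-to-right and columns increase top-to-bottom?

58786

Standard Young tableaux of shape 2×n are counted by C_n; here n = 11.
C_11 = C(22,11)/12 = 705432/12 = 58786.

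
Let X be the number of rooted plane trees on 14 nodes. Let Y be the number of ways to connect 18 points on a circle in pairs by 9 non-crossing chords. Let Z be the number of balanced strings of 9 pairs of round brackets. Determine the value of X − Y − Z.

Rooted ordered (plane) trees on m nodes have m−1 edges and are counted by C_{m−1}; m = 14 gives C_13. So X = C_13 = 742900.
Non-crossing perfect matchings of 2n points on a circle are counted by C_n; with 18 points, n = 9. So Y = C_9 = 4862.
Balanced strings of n pairs of brackets are counted by C_n; here n = 9. So Z = C_9 = 4862.
X − Y − Z = 742900 − 4862 − 4862 = 733176.

733176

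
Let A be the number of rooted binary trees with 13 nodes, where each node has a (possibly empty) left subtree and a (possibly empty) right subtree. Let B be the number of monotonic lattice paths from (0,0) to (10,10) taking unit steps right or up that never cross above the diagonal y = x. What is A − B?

Binary trees (left/right distinguished) on n nodes are counted by C_n; here n = 13. So A = C_13 = 742900.
Sub-diagonal monotone paths from (0,0) to (10,10) biject with Dyck paths of semilength 10, giving C_10. So B = C_10 = 16796.
A − B = 742900 − 16796 = 726104.

726104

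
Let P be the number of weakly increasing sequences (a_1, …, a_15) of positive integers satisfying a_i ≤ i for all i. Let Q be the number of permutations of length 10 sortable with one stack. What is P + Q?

9711641

Such sub-staircase sequences of length n are counted by C_n; here n = 15. So P = C_15 = 9694845.
Stack-sortable permutations are exactly the 231-avoiding ones, counted by C_n; here n = 10. So Q = C_10 = 16796.
P + Q = 9694845 + 16796 = 9711641.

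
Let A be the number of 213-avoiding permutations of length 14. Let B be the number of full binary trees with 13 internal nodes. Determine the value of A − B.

1931540

Permutations of [n] avoiding any single length-3 pattern are counted by C_n; here n = 14. So A = C_14 = 2674440.
Full binary trees with n internal nodes are counted by C_n; here n = 13. So B = C_13 = 742900.
A − B = 2674440 − 742900 = 1931540.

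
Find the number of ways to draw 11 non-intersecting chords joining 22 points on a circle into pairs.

Non-crossing perfect matchings of 2n points on a circle are counted by C_n; with 22 points, n = 11.
C_11 = C(22,11)/12 = 705432/12 = 58786.

58786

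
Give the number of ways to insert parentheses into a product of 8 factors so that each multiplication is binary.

Parenthesizations of m factors correspond to full binary trees with m leaves, counted by C_{m−1}; m = 8 gives C_7.
C_7 = 429.

429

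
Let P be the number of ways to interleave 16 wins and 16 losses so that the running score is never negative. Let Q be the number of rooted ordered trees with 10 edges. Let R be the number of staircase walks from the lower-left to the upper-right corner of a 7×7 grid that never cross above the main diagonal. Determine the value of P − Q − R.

35340445

Reading a vote for the leader as '(' and for the other as ')' turns such a sequence into a balanced string of 16 pairs, so the count is C_16. So P = C_16 = 35357670.
Rooted ordered trees with n edges are counted by C_n; here n = 10. So Q = C_10 = 16796.
Monotone paths in an n×n grid that stay weakly below the diagonal are counted by C_n; here n = 7. So R = C_7 = 429.
P − Q − R = 35357670 − 16796 − 429 = 35340445.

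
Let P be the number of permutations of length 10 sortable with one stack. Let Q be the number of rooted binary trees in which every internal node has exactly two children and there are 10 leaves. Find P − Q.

By Knuth's characterisation, the stack-sortable permutations of length 10 are the 231-avoiders, numbering C_10. So P = C_10 = 16796.
Full binary trees with 10 leaves have 10−1 = 9 internal nodes, so there are C_9 of them. So Q = C_9 = 4862.
P − Q = 16796 − 4862 = 11934.

11934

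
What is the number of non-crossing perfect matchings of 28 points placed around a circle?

Non-crossing perfect matchings of 2n points on a circle are counted by C_n; with 28 points, n = 14.
C_14 = C_13 · 2(2·13+1)/(13+2) = 742900 · 54/15 = 2674440.

2674440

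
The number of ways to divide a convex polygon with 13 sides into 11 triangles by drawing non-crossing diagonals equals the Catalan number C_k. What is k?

Triangulations of a convex m-gon are counted by C_{m−2}; with m = 13 this is C_11.

11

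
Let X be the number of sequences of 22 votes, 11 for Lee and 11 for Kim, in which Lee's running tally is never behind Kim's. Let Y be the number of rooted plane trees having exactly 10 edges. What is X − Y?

41990

Reading a vote for the leader as '(' and for the other as ')' turns such a sequence into a balanced string of 11 pairs, so the count is C_11. So X = C_11 = 58786.
A rooted plane tree with 10 edges has 11 nodes, and the count is C_10. So Y = C_10 = 16796.
X − Y = 58786 − 16796 = 41990.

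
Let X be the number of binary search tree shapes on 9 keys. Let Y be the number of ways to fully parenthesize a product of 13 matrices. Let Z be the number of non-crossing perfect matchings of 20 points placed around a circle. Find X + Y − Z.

196078

There are C_n binary search tree shapes on n keys; with n = 9 that is C_9. So X = C_9 = 4862.
Parenthesizations of m factors correspond to full binary trees with m leaves, counted by C_{m−1}; m = 13 gives C_12. So Y = C_12 = 208012.
Pairing 20 circle points by 10 non-crossing chords gives C_10 matchings. So Z = C_10 = 16796.
X + Y − Z = 4862 + 208012 − 16796 = 196078.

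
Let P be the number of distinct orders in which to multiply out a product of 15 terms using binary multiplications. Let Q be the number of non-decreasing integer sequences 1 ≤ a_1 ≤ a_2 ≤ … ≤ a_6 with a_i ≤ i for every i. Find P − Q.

2674308

Ways to associate a product of 15 factors correspond to binary trees on 15 leaves, so the count is C_14. So P = C_14 = 2674440.
Such sub-staircase sequences of length n are counted by C_n; here n = 6. So Q = C_6 = 132.
P − Q = 2674440 − 132 = 2674308.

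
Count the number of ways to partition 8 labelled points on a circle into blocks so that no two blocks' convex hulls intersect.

1430

Non-crossing partitions of an n-element set are counted by C_n; here n = 8.
C_8 = C(16,8)/9 = 12870/9 = 1430.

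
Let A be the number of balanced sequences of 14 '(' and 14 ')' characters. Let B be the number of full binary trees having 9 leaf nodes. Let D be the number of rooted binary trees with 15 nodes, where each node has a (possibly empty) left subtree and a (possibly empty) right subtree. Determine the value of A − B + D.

Balanced strings of n pairs of brackets are counted by C_n; here n = 14. So A = C_14 = 2674440.
Full binary trees with 9 leaves have 9−1 = 8 internal nodes, so there are C_8 of them. So B = C_8 = 1430.
There are C_n binary search tree shapes on n keys; with n = 15 that is C_15. So D = C_15 = 9694845.
A − B + D = 2674440 − 1430 + 9694845 = 12367855.

12367855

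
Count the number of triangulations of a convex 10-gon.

1430

The number of triangulations of a 10-gon is the Catalan number C_8 (index = sides − 2).
C_8 = C(16,8)/9 = 12870/9 = 1430.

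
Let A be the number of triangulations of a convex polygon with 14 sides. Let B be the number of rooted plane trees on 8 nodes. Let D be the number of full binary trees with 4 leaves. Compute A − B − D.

A convex 14-gon is triangulated into 12 triangles, and the number of such triangulations is the Catalan number C_{14−2} = C_12. So A = C_12 = 208012.
Rooted ordered (plane) trees on m nodes have m−1 edges and are counted by C_{m−1}; m = 8 gives C_7. So B = C_7 = 429.
Full binary trees with 4 leaves have 4−1 = 3 internal nodes, so there are C_3 of them. So D = C_3 = 5.
A − B − D = 208012 − 429 − 5 = 207578.

207578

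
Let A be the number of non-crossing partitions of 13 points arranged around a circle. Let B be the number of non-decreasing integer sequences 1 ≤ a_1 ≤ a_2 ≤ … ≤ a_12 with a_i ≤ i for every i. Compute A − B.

534888

The non-crossing partitions of [13] form a lattice of size C_13. So A = C_13 = 742900.
Such sub-staircase sequences of length n are counted by C_n; here n = 12. So B = C_12 = 208012.
A − B = 742900 − 208012 = 534888.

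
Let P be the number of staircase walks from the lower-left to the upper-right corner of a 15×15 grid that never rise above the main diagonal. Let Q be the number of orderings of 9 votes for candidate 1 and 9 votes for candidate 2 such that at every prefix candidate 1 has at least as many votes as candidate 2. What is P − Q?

9689983

Sub-diagonal monotone paths from (0,0) to (15,15) biject with Dyck paths of semilength 15, giving C_15. So P = C_15 = 9694845.
Reading a vote for the leader as '(' and for the other as ')' turns such a sequence into a balanced string of 9 pairs, so the count is C_9. So Q = C_9 = 4862.
P − Q = 9694845 − 4862 = 9689983.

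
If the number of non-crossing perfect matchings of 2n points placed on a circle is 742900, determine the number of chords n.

13

Non-crossing pairings of 2n points on a circle are counted by C_n, and C_13 = 742900.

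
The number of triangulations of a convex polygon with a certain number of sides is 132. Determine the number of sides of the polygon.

Triangulations of a convex m-gon are counted by C_{m−2}, and C_6 = 132.
So m − 2 = 6, giving m = 8 sides.

8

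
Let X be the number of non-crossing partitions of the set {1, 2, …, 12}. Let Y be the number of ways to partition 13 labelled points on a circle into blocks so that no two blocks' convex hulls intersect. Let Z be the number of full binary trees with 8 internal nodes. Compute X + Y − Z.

The non-crossing partitions of [12] form a lattice of size C_12. So X = C_12 = 208012.
Non-crossing partitions of an n-element set are counted by C_n; here n = 13. So Y = C_13 = 742900.
The number of full binary trees on 8 internal nodes is the Catalan number C_8. So Z = C_8 = 1430.
X + Y − Z = 208012 + 742900 − 1430 = 949482.

949482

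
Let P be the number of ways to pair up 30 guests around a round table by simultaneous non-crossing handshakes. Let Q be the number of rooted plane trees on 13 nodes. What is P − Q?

With 30 = 2·15 people, non-crossing handshake pairings are non-crossing perfect matchings on a circle, counted by C_15. So P = C_15 = 9694845.
Rooted ordered (plane) trees on m nodes have m−1 edges and are counted by C_{m−1}; m = 13 gives C_12. So Q = C_12 = 208012.
P − Q = 9694845 − 208012 = 9486833.

9486833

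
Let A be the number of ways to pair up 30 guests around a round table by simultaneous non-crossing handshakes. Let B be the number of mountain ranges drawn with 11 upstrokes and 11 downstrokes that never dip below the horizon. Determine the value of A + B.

With 30 = 2·15 people, non-crossing handshake pairings are non-crossing perfect matchings on a circle, counted by C_15. So A = C_15 = 9694845.
Dyck paths of semilength n (length 2n) are counted by C_n; here n = 11. So B = C_11 = 58786.
A + B = 9694845 + 58786 = 9753631.

9753631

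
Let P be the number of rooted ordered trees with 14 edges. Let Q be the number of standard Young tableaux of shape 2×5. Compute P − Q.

A rooted plane tree with 14 edges has 15 nodes, and the count is C_14. So P = C_14 = 2674440.
By the hook-length formula (or a Dyck-path bijection), SYT of shape 2×5 number C_5. So Q = C_5 = 42.
P − Q = 2674440 − 42 = 2674398.

2674398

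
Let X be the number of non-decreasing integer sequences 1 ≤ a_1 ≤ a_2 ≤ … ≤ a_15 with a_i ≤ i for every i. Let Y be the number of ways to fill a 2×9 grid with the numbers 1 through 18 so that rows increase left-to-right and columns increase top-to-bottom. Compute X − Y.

Such sub-staircase sequences of length n are counted by C_n; here n = 15. So X = C_15 = 9694845.
Standard Young tableaux of shape 2×n are counted by C_n; here n = 9. So Y = C_9 = 4862.
X − Y = 9694845 − 4862 = 9689983.

9689983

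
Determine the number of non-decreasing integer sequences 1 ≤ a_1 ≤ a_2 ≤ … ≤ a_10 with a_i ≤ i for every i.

16796

Weakly increasing sequences with a_i ≤ i biject with Dyck paths of semilength 10, so there are C_10.
C_10 = C_9 · 2(2·9+1)/(9+2) = 4862 · 38/11 = 16796.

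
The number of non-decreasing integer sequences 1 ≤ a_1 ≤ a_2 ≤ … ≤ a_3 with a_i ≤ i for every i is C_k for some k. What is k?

3

Weakly increasing sequences with a_i ≤ i biject with Dyck paths of semilength 3, so there are C_3.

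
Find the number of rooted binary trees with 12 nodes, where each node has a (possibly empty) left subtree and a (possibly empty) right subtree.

Rooted binary trees with 12 nodes (each child slot possibly empty) number C_12.
C_12 = C_11 · 2(2·11+1)/(11+2) = 58786 · 46/13 = 208012.

208012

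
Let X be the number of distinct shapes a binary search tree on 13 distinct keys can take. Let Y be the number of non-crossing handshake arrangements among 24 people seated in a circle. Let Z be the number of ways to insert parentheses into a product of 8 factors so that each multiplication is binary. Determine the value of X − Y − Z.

534459

Binary trees (left/right distinguished) on n nodes are counted by C_n; here n = 13. So X = C_13 = 742900.
Non-crossing handshake pairings of 2n people are counted by C_n; 24 people gives n = 12. So Y = C_12 = 208012.
Bracketing 8 factors into binary products is counted by C_{8−1} = C_7. So Z = C_7 = 429.
X − Y − Z = 742900 − 208012 − 429 = 534459.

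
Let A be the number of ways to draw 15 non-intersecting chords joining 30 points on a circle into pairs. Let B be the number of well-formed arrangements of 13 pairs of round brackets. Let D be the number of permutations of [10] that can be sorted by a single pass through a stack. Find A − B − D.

Pairing 30 circle points by 15 non-crossing chords gives C_15 matchings. So A = C_15 = 9694845.
A balanced arrangement of 13 bracket pairs is a Dyck word of semilength 13, so the count is C_13. So B = C_13 = 742900.
Stack-sortable permutations are exactly the 231-avoiding ones, counted by C_n; here n = 10. So D = C_10 = 16796.
A − B − D = 9694845 − 742900 − 16796 = 8935149.

8935149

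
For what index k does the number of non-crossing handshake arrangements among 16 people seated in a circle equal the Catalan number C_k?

Non-crossing handshake pairings of 2n people are counted by C_n; 16 people gives n = 8.

8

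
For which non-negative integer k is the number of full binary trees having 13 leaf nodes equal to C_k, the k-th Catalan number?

12

A full binary tree with L leaves has L−1 internal nodes and is counted by C_{L−1}; L = 13 gives C_12.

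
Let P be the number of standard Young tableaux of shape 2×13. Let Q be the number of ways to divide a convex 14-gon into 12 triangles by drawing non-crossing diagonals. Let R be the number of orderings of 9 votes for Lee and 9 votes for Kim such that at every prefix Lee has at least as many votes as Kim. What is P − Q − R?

530026

Standard Young tableaux of shape 2×n are counted by C_n; here n = 13. So P = C_13 = 742900.
The number of triangulations of a 14-gon is the Catalan number C_12 (index = sides − 2). So Q = C_12 = 208012.
Reading a vote for the leader as '(' and for the other as ')' turns such a sequence into a balanced string of 9 pairs, so the count is C_9. So R = C_9 = 4862.
P − Q − R = 742900 − 208012 − 4862 = 530026.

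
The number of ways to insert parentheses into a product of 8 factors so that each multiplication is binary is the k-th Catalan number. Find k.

7

Parenthesizations of m factors correspond to full binary trees with m leaves, counted by C_{m−1}; m = 8 gives C_7.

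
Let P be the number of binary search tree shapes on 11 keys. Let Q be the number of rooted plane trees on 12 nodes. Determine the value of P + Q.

117572

Rooted binary trees with 11 nodes (each child slot possibly empty) number C_11. So P = C_11 = 58786.
A rooted plane tree on 12 nodes has 11 edges, and such trees are counted by C_11. So Q = C_11 = 58786.
P + Q = 58786 + 58786 = 117572.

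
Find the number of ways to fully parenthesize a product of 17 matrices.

Ways to associate a product of 17 factors correspond to binary trees on 17 leaves, so the count is C_16.
C_16 = 35357670.

35357670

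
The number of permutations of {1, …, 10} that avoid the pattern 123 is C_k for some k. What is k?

10

Permutations of [n] avoiding any single length-3 pattern are counted by C_n; here n = 10.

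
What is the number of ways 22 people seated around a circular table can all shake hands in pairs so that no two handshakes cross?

58786

Non-crossing handshake pairings of 2n people are counted by C_n; 22 people gives n = 11.
C_11 = C(22,11)/12 = 705432/12 = 58786.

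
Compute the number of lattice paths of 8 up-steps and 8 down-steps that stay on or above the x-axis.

Dyck paths of semilength n (length 2n) are counted by C_n; here n = 8.
C_8 = C(16,8)/9 = 12870/9 = 1430.

1430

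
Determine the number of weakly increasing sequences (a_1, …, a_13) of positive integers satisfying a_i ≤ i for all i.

Such sub-staircase sequences of length n are counted by C_n; here n = 13.
C_13 = 742900.

742900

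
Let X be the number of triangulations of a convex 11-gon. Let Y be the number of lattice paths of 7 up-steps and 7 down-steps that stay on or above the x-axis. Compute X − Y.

Triangulations of a convex m-gon are counted by C_{m−2}; with m = 11 this is C_9. So X = C_9 = 4862.
Dyck paths of semilength n (length 2n) are counted by C_n; here n = 7. So Y = C_7 = 429.
X − Y = 4862 − 429 = 4433.

4433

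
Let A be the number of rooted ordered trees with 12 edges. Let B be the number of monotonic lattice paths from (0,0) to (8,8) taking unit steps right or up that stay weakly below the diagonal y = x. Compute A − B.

A rooted plane tree with 12 edges has 13 nodes, and the count is C_12. So A = C_12 = 208012.
Sub-diagonal monotone paths from (0,0) to (8,8) biject with Dyck paths of semilength 8, giving C_8. So B = C_8 = 1430.
A − B = 208012 − 1430 = 206582.

206582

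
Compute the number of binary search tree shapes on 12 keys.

208012

Binary trees (left/right distinguished) on n nodes are counted by C_n; here n = 12.
C_12 = 208012.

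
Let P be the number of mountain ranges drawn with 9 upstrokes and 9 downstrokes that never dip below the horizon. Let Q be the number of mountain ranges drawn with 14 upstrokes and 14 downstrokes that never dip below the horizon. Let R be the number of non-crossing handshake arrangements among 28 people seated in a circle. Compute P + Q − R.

Dyck paths of semilength n (length 2n) are counted by C_n; here n = 9. So P = C_9 = 4862.
Paths of 14 up- and 14 down-steps that never dip below the axis are Dyck paths; their count is C_14. So Q = C_14 = 2674440.
With 28 = 2·14 people, non-crossing handshake pairings are non-crossing perfect matchings on a circle, counted by C_14. So R = C_14 = 2674440.
P + Q − R = 4862 + 2674440 − 2674440 = 4862.

4862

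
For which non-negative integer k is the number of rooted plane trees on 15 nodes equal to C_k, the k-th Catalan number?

14

Rooted ordered (plane) trees on m nodes have m−1 edges and are counted by C_{m−1}; m = 15 gives C_14.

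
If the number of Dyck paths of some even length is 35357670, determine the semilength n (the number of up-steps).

Dyck paths of semilength n are counted by C_n. Since C_16 = 35357670, the index is 16.

16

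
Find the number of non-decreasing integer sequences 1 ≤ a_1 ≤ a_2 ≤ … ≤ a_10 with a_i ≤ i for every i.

16796

Such sub-staircase sequences of length n are counted by C_n; here n = 10.
C_10 = C(20,10)/11 = 184756/11 = 16796.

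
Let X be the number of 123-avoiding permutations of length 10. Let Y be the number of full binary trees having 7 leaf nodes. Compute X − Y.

Permutations of [n] avoiding any single length-3 pattern are counted by C_n; here n = 10. So X = C_10 = 16796.
Full binary trees with 7 leaves have 7−1 = 6 internal nodes, so there are C_6 of them. So Y = C_6 = 132.
X − Y = 16796 − 132 = 16664.

16664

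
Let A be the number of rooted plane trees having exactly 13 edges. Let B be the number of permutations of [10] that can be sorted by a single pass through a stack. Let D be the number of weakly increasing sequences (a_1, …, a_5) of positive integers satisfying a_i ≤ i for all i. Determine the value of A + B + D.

Rooted ordered trees with n edges are counted by C_n; here n = 13. So A = C_13 = 742900.
Stack-sortable permutations are exactly the 231-avoiding ones, counted by C_n; here n = 10. So B = C_10 = 16796.
Such sub-staircase sequences of length n are counted by C_n; here n = 5. So D = C_5 = 42.
A + B + D = 742900 + 16796 + 42 = 759738.

759738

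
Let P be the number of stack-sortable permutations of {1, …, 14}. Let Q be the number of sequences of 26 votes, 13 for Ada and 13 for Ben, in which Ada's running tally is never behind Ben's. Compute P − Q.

By Knuth's characterisation, the stack-sortable permutations of length 14 are the 231-avoiders, numbering C_14. So P = C_14 = 2674440.
Reading a vote for the leader as '(' and for the other as ')' turns such a sequence into a balanced string of 13 pairs, so the count is C_13. So Q = C_13 = 742900.
P − Q = 2674440 − 742900 = 1931540.

1931540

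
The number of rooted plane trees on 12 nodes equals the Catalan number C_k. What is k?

Rooted ordered (plane) trees on m nodes have m−1 edges and are counted by C_{m−1}; m = 12 gives C_11.

11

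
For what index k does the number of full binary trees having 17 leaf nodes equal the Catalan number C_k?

16

Full binary trees with 17 leaves have 17−1 = 16 internal nodes, so there are C_16 of them.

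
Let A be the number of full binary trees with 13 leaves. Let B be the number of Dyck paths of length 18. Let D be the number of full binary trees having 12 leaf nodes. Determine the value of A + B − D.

A full binary tree with L leaves has L−1 internal nodes and is counted by C_{L−1}; L = 13 gives C_12. So A = C_12 = 208012.
Paths of 9 up- and 9 down-steps that never dip below the axis are Dyck paths; their count is C_9. So B = C_9 = 4862.
Full binary trees with 12 leaves have 12−1 = 11 internal nodes, so there are C_11 of them. So D = C_11 = 58786.
A + B − D = 208012 + 4862 − 58786 = 154088.

154088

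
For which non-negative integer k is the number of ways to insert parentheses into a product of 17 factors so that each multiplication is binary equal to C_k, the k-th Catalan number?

16

Bracketing 17 factors into binary products is counted by C_{17−1} = C_16.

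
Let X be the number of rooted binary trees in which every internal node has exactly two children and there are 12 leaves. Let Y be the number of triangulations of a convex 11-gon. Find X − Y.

53924

Full binary trees with 12 leaves have 12−1 = 11 internal nodes, so there are C_11 of them. So X = C_11 = 58786.
Triangulations of a convex m-gon are counted by C_{m−2}; with m = 11 this is C_9. So Y = C_9 = 4862.
X − Y = 58786 − 4862 = 53924.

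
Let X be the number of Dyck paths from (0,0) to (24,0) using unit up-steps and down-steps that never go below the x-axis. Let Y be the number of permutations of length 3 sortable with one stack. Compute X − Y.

208007

Dyck paths of semilength n (length 2n) are counted by C_n; here n = 12. So X = C_12 = 208012.
By Knuth's characterisation, the stack-sortable permutations of length 3 are the 231-avoiders, numbering C_3. So Y = C_3 = 5.
X − Y = 208012 − 5 = 208007.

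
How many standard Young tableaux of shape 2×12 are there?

Standard Young tableaux of shape 2×n are counted by C_n; here n = 12.
C_12 = C_11 · 2(2·11+1)/(11+2) = 58786 · 46/13 = 208012.

208012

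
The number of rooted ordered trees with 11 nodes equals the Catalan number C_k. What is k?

10

A rooted plane tree on 11 nodes has 10 edges, and such trees are counted by C_10.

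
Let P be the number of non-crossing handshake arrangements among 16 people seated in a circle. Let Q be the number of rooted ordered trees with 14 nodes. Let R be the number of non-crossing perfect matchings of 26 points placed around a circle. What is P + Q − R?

Non-crossing handshake pairings of 2n people are counted by C_n; 16 people gives n = 8. So P = C_8 = 1430.
Rooted ordered (plane) trees on m nodes have m−1 edges and are counted by C_{m−1}; m = 14 gives C_13. So Q = C_13 = 742900.
Non-crossing perfect matchings of 2n points on a circle are counted by C_n; with 26 points, n = 13. So R = C_13 = 742900.
P + Q − R = 1430 + 742900 − 742900 = 1430.

1430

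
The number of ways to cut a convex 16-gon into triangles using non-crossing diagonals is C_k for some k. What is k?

Triangulations of a convex m-gon are counted by C_{m−2}; with m = 16 this is C_14.

14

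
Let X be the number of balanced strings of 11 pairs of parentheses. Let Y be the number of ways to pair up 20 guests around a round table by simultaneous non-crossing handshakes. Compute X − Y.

41990

With 11 pairs the number of balanced bracket strings is the Catalan number C_11. So X = C_11 = 58786.
With 20 = 2·10 people, non-crossing handshake pairings are non-crossing perfect matchings on a circle, counted by C_10. So Y = C_10 = 16796.
X − Y = 58786 − 16796 = 41990.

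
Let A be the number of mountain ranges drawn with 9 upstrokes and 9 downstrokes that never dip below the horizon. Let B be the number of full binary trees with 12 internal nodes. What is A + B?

Paths of 9 up- and 9 down-steps that never dip below the axis are Dyck paths; their count is C_9. So A = C_9 = 4862.
Full binary trees with n internal nodes are counted by C_n; here n = 12. So B = C_12 = 208012.
A + B = 4862 + 208012 = 212874.

212874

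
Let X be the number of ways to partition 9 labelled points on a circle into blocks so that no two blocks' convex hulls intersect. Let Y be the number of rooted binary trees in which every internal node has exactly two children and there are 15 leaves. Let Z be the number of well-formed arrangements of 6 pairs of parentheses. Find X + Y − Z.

The non-crossing partitions of [9] form a lattice of size C_9. So X = C_9 = 4862.
A full binary tree with L leaves has L−1 internal nodes and is counted by C_{L−1}; L = 15 gives C_14. So Y = C_14 = 2674440.
A balanced arrangement of 6 bracket pairs is a Dyck word of semilength 6, so the count is C_6. So Z = C_6 = 132.
X + Y − Z = 4862 + 2674440 − 132 = 2679170.

2679170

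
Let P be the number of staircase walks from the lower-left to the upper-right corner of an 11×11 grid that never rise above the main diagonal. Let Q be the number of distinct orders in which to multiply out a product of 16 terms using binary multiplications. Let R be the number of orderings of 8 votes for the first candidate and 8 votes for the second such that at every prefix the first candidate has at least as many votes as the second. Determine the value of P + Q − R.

9752201

Monotone paths in an n×n grid that stay weakly below the diagonal are counted by C_n; here n = 11. So P = C_11 = 58786.
Ways to associate a product of 16 factors correspond to binary trees on 16 leaves, so the count is C_15. So Q = C_15 = 9694845.
Reading a vote for the leader as '(' and for the other as ')' turns such a sequence into a balanced string of 8 pairs, so the count is C_8. So R = C_8 = 1430.
P + Q − R = 58786 + 9694845 − 1430 = 9752201.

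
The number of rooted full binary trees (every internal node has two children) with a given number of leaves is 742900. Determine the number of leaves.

14

Full binary trees with L leaves are counted by C_{L−1}. The Catalan number equal to 742900 is C_13.
So the index is 13, and the number of leaves is 13 + 1 = 14.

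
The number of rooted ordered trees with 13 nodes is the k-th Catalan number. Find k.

12

Rooted ordered (plane) trees on m nodes have m−1 edges and are counted by C_{m−1}; m = 13 gives C_12.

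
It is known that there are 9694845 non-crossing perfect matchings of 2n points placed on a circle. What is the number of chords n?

Non-crossing pairings of 2n points on a circle are counted by C_n, and C_15 = 9694845.

15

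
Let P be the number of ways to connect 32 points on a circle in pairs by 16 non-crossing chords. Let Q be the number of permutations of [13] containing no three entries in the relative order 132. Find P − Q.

34614770

Pairing 32 circle points by 16 non-crossing chords gives C_16 matchings. So P = C_16 = 35357670.
For any fixed pattern of length 3, the pattern-avoiding permutations of [13] number C_13. So Q = C_13 = 742900.
P − Q = 35357670 − 742900 = 34614770.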